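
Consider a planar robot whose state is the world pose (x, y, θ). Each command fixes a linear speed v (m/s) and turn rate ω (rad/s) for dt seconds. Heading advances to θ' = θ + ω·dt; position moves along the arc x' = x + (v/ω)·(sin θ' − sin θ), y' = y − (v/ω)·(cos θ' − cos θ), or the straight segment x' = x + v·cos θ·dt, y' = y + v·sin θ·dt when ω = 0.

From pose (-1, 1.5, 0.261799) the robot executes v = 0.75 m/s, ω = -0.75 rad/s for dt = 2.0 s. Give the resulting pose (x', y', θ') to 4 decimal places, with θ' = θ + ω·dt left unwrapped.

θ' = 0.2618 + -0.75·2.0 = -1.2382
R = v/ω = 0.75/-0.75 = -1.0000
x' = -1 + -1.0000·(sin -1.2382 − sin 0.2618) = 0.2040
y' = 1.5 − -1.0000·(cos -1.2382 − cos 0.2618) = 0.8606

(0.2040, 0.8606, -1.2382)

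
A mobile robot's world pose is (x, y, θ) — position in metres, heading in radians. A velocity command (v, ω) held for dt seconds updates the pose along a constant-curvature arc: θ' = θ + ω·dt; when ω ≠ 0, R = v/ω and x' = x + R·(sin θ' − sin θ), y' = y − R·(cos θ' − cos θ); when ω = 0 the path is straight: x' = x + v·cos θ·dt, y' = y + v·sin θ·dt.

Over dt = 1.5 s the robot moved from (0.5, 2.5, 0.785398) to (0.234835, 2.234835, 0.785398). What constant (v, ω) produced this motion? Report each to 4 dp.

Δθ = 0.785398 − 0.785398 = 0.000000
ω = Δθ/dt = 0.000000/1.5 = 0.0000
ω = 0 → v = (Δx·cos θ + Δy·sin θ)/dt = -0.2500

v = -0.2500, ω = 0.0000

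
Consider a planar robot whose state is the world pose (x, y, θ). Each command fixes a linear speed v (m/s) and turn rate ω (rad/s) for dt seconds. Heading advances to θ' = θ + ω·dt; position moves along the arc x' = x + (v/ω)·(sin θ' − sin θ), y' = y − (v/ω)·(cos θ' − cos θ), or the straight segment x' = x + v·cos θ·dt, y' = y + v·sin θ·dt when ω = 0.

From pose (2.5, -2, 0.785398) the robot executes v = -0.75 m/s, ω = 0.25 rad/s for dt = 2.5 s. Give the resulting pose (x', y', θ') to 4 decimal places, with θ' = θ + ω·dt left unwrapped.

(1.6598, -3.6422, 1.4104)

θ' = 0.7854 + 0.25·2.5 = 1.4104
R = v/ω = -0.75/0.25 = -3.0000
x' = 2.5 + -3.0000·(sin 1.4104 − sin 0.7854) = 1.6598
y' = -2 − -3.0000·(cos 1.4104 − cos 0.7854) = -3.6422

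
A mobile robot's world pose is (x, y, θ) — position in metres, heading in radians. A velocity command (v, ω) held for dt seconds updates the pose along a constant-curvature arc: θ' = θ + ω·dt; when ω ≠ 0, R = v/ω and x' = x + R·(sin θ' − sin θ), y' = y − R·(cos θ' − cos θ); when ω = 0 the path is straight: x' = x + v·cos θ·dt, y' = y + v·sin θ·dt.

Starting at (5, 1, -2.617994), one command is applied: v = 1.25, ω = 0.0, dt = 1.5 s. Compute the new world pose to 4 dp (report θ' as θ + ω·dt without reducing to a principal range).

θ' = -2.6180 + 0.0·1.5 = -2.6180
ω = 0 → straight: x' = 5 + 1.25·cos(-2.6180)·1.5 = 3.3762
y' = 1 + 1.25·sin(-2.6180)·1.5 = 0.0625

(3.3762, 0.0625, -2.6180)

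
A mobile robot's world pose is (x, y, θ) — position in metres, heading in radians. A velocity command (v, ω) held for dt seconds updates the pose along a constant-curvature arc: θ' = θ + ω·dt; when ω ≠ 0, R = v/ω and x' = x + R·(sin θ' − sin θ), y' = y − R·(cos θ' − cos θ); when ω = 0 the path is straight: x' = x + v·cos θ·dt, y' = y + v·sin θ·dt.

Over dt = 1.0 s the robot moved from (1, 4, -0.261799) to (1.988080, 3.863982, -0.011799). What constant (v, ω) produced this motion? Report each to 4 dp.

v = 1.0000, ω = 0.2500

Δθ = -0.011799 − -0.261799 = 0.250000
ω = Δθ/dt = 0.250000/1.0 = 0.2500
R = Δx/(sin θ' − sin θ) = 4.0000
v = R·ω = 4.0000·0.2500 = 1.0000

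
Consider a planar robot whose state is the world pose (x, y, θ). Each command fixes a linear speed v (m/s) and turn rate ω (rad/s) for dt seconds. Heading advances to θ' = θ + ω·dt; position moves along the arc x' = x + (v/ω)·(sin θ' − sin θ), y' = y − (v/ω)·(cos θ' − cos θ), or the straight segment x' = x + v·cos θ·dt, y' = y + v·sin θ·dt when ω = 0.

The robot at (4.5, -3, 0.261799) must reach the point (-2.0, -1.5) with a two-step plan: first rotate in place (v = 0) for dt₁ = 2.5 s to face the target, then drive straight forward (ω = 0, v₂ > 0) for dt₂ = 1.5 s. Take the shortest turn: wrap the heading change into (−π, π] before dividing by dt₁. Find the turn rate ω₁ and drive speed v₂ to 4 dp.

ω₁ = 1.0612, v₂ = 4.4472

heading to target = atan2(-1.5−-3, -2−4.5) = 2.9148
Δθ = wrap(2.9148 − 0.2618) = 2.6530; ω₁ = Δθ/dt₁ = 1.0612
distance = √((-2−4.5)² + (-1.5−-3)²) = 6.6708; v₂ = distance/dt₂ = 4.4472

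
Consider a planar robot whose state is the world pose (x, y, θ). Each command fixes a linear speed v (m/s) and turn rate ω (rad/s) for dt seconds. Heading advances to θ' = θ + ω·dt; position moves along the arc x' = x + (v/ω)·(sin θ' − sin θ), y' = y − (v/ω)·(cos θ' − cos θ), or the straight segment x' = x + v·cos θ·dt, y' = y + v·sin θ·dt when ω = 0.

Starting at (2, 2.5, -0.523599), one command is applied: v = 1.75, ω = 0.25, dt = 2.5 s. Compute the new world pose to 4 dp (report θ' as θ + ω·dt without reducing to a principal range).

θ' = -0.5236 + 0.25·2.5 = 0.1014
R = v/ω = 1.75/0.25 = 7.0000
x' = 2 + 7.0000·(sin 0.1014 − sin -0.5236) = 6.2086
y' = 2.5 − 7.0000·(cos 0.1014 − cos -0.5236) = 1.5981

(6.2086, 1.5981, 0.1014)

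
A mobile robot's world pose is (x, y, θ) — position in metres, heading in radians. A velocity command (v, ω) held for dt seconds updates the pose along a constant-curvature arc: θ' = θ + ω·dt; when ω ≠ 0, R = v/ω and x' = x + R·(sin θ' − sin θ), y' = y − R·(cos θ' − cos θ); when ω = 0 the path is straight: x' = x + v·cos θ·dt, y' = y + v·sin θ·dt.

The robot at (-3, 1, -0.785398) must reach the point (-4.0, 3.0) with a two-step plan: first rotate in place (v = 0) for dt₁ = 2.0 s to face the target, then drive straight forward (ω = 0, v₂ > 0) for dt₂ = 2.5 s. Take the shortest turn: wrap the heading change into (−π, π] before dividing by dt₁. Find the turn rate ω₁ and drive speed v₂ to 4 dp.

heading to target = atan2(3−1, -4−-3) = 2.0344
Δθ = wrap(2.0344 − -0.7854) = 2.8198; ω₁ = Δθ/dt₁ = 1.4099
distance = √((-4−-3)² + (3−1)²) = 2.2361; v₂ = distance/dt₂ = 0.8944

ω₁ = 1.4099, v₂ = 0.8944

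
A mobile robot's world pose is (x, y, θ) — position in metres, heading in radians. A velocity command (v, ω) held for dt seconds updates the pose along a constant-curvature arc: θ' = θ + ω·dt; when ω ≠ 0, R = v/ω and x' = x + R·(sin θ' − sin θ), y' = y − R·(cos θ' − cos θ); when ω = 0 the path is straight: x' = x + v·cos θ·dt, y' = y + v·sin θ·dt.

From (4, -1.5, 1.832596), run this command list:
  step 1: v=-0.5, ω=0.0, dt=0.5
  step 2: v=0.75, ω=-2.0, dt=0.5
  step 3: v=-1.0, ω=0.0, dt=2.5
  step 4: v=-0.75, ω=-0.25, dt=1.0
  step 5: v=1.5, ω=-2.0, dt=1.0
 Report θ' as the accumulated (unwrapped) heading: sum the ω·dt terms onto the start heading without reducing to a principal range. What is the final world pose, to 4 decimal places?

step 1: θ'=1.8326 (straight) → pose (4.0647, -1.7415, 1.8326)
step 2: θ'=0.8326 (R=-0.3750) → pose (4.1495, -1.3921, 0.8326)
step 3: θ'=0.8326 (straight) → pose (2.4672, -3.2413, 0.8326)
step 4: θ'=0.5826 (R=3.0000) → pose (1.8987, -3.7275, 0.5826)
step 5: θ'=-1.4174 (R=-0.7500) → pose (3.0525, -4.2392, -1.4174)

(3.0525, -4.2392, -1.4174)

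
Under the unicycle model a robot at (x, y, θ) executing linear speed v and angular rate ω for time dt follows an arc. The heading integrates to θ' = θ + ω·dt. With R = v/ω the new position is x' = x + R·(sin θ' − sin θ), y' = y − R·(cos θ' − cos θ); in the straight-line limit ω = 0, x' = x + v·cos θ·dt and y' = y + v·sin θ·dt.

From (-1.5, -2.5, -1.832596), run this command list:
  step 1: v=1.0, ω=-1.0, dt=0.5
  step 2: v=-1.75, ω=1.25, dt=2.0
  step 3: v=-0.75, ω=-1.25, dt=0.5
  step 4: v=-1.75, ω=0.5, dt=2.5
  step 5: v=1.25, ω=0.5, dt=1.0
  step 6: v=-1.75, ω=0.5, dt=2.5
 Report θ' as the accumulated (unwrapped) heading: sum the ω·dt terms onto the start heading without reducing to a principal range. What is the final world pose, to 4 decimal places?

(-5.3771, -3.9976, 2.5424)

step 1: θ'=-2.3326 (R=-1.0000) → pose (-1.7423, -2.9314, -2.3326)
step 2: θ'=0.1674 (R=-1.4000) → pose (-2.9886, -0.5847, 0.1674)
step 3: θ'=-0.4576 (R=0.6000) → pose (-3.3537, -0.5313, -0.4576)
step 4: θ'=0.7924 (R=-3.5000) → pose (-7.3921, -1.2138, 0.7924)
step 5: θ'=1.2924 (R=2.5000) → pose (-6.7685, -0.1454, 1.2924)
step 6: θ'=2.5424 (R=-3.5000) → pose (-5.3771, -3.9976, 2.5424)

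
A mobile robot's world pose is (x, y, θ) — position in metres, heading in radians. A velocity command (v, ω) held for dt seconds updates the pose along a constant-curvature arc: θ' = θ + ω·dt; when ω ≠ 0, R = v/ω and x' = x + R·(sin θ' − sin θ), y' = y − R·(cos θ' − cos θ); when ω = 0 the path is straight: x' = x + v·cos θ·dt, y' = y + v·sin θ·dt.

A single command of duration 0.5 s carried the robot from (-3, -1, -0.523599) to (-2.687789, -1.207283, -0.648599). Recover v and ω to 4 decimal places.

v = 0.7500, ω = -0.2500

Δθ = -0.648599 − -0.523599 = -0.125000
ω = Δθ/dt = -0.125000/0.5 = -0.2500
R = Δx/(sin θ' − sin θ) = -3.0000
v = R·ω = -3.0000·-0.2500 = 0.7500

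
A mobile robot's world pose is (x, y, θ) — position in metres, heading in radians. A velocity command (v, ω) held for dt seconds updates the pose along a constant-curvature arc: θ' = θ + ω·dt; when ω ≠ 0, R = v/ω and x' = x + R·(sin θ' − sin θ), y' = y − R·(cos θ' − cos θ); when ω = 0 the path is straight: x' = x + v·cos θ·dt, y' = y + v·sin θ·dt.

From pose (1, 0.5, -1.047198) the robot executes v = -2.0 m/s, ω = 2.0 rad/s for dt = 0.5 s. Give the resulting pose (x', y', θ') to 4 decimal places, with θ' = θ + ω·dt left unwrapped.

(0.1812, 0.9989, -0.0472)

θ' = -1.0472 + 2.0·0.5 = -0.0472
R = v/ω = -2.0/2.0 = -1.0000
x' = 1 + -1.0000·(sin -0.0472 − sin -1.0472) = 0.1812
y' = 0.5 − -1.0000·(cos -0.0472 − cos -1.0472) = 0.9989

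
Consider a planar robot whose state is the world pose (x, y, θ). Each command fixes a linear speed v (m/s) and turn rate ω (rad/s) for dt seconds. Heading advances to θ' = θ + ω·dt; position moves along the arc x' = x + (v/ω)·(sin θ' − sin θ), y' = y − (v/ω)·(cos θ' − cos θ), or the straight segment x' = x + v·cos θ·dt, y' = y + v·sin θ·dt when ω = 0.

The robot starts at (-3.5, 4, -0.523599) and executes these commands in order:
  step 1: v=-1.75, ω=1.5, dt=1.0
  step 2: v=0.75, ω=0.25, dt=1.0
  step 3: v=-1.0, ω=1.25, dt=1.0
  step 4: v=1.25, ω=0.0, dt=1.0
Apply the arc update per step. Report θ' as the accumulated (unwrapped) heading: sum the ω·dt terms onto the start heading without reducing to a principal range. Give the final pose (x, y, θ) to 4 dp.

step 1: θ'=0.9764 (R=-1.1667) → pose (-5.0499, 3.6430, 0.9764)
step 2: θ'=1.2264 (R=3.0000) → pose (-4.7115, 4.3101, 1.2264)
step 3: θ'=2.4764 (R=-0.8000) → pose (-4.4523, 3.4106, 2.4764)
step 4: θ'=2.4764 (straight) → pose (-5.4358, 4.1821, 2.4764)

(-5.4358, 4.1821, 2.4764)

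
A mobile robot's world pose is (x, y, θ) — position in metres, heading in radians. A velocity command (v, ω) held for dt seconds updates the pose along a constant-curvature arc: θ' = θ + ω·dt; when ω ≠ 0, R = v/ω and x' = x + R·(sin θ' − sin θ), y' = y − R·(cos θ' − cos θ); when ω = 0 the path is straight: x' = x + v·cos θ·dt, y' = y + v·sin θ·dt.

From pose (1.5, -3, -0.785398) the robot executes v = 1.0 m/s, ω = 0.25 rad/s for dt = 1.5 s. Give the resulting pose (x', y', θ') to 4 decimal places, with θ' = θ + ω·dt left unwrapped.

θ' = -0.7854 + 0.25·1.5 = -0.4104
R = v/ω = 1.0/0.25 = 4.0000
x' = 1.5 + 4.0000·(sin -0.4104 − sin -0.7854) = 2.7325
y' = -3 − 4.0000·(cos -0.4104 − cos -0.7854) = -3.8394

(2.7325, -3.8394, -0.4104)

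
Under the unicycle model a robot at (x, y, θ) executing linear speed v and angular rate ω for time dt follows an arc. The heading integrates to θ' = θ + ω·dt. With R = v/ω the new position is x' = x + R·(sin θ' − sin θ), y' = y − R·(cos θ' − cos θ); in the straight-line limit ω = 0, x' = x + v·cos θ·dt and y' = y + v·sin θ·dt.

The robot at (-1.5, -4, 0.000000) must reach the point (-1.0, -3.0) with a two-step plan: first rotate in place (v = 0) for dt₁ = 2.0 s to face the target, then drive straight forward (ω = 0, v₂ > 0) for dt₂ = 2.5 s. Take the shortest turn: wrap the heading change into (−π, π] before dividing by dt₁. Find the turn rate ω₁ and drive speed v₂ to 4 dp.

ω₁ = 0.5536, v₂ = 0.4472

heading to target = atan2(-3−-4, -1−-1.5) = 1.1071
Δθ = wrap(1.1071 − 0.0000) = 1.1071; ω₁ = Δθ/dt₁ = 0.5536
distance = √((-1−-1.5)² + (-3−-4)²) = 1.1180; v₂ = distance/dt₂ = 0.4472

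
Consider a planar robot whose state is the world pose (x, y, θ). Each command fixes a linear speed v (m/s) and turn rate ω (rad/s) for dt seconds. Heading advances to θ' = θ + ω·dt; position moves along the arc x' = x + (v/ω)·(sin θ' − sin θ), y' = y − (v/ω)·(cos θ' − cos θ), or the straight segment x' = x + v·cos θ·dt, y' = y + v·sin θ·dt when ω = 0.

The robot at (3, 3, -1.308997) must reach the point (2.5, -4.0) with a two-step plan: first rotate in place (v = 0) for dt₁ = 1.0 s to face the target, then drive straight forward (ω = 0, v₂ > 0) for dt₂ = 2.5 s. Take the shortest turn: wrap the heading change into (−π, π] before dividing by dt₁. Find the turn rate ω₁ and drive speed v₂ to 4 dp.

ω₁ = -0.3331, v₂ = 2.8071

heading to target = atan2(-4−3, 2.5−3) = -1.6421
Δθ = wrap(-1.6421 − -1.3090) = -0.3331; ω₁ = Δθ/dt₁ = -0.3331
distance = √((2.5−3)² + (-4−3)²) = 7.0178; v₂ = distance/dt₂ = 2.8071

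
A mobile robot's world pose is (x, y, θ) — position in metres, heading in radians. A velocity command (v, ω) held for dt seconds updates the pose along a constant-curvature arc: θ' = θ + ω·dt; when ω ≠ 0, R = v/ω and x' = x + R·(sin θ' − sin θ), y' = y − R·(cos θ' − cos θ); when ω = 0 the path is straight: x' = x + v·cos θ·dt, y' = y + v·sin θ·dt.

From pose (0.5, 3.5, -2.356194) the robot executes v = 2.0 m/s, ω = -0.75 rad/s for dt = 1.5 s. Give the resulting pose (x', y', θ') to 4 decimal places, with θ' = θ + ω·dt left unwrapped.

(-2.2739, 2.8713, -3.4812)

θ' = -2.3562 + -0.75·1.5 = -3.4812
R = v/ω = 2.0/-0.75 = -2.6667
x' = 0.5 + -2.6667·(sin -3.4812 − sin -2.3562) = -2.2739
y' = 3.5 − -2.6667·(cos -3.4812 − cos -2.3562) = 2.8713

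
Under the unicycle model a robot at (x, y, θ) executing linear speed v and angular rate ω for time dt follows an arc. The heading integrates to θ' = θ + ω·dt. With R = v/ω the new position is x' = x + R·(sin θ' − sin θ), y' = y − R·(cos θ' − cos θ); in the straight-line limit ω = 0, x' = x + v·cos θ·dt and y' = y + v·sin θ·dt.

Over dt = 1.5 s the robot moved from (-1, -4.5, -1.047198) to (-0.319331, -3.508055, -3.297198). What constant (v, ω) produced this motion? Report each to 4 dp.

v = -1.0000, ω = -1.5000

Δθ = -3.297198 − -1.047198 = -2.250000
ω = Δθ/dt = -2.250000/1.5 = -1.5000
R = −Δy/(cos θ' − cos θ) = 0.6667
v = R·ω = 0.6667·-1.5000 = -1.0000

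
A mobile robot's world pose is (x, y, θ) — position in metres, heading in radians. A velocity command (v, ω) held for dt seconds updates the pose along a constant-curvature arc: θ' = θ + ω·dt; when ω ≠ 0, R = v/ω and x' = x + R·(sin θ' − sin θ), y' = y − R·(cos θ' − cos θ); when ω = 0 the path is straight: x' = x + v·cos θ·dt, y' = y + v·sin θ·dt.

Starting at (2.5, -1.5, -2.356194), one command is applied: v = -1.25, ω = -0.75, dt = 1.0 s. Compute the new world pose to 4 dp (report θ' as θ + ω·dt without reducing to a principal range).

θ' = -2.3562 + -0.75·1.0 = -3.1062
R = v/ω = -1.25/-0.75 = 1.6667
x' = 2.5 + 1.6667·(sin -3.1062 − sin -2.3562) = 3.6195
y' = -1.5 − 1.6667·(cos -3.1062 − cos -2.3562) = -1.0129

(3.6195, -1.0129, -3.1062)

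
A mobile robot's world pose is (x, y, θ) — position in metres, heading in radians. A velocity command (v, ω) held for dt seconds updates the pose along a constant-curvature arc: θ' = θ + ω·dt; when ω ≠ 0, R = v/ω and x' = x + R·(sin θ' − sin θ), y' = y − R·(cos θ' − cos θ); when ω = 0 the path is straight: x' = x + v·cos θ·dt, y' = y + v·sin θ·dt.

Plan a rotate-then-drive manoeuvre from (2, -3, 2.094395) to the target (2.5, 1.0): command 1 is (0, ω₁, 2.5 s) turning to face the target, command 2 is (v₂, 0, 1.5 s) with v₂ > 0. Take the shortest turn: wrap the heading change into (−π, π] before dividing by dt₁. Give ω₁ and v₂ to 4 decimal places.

ω₁ = -0.2592, v₂ = 2.6874

heading to target = atan2(1−-3, 2.5−2) = 1.4464
Δθ = wrap(1.4464 − 2.0944) = -0.6480; ω₁ = Δθ/dt₁ = -0.2592
distance = √((2.5−2)² + (1−-3)²) = 4.0311; v₂ = distance/dt₂ = 2.6874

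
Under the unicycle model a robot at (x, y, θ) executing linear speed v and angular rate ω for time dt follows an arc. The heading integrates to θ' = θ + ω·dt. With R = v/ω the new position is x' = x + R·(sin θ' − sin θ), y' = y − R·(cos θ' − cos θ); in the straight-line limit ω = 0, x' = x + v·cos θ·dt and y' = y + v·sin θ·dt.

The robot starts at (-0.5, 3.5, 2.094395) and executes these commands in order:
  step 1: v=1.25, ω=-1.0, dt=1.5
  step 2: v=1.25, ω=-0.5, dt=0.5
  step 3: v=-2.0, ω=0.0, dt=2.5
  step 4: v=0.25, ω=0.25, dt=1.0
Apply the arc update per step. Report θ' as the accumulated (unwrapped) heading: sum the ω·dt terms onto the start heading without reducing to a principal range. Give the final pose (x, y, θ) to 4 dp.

step 1: θ'=0.5944 (R=-1.2500) → pose (-0.1175, 5.1606, 0.5944)
step 2: θ'=0.3444 (R=-2.5000) → pose (0.4385, 5.4426, 0.3444)
step 3: θ'=0.3444 (straight) → pose (-4.2679, 3.7545, 0.3444)
step 4: θ'=0.5944 (R=1.0000) → pose (-4.0455, 3.8672, 0.5944)

(-4.0455, 3.8672, 0.5944)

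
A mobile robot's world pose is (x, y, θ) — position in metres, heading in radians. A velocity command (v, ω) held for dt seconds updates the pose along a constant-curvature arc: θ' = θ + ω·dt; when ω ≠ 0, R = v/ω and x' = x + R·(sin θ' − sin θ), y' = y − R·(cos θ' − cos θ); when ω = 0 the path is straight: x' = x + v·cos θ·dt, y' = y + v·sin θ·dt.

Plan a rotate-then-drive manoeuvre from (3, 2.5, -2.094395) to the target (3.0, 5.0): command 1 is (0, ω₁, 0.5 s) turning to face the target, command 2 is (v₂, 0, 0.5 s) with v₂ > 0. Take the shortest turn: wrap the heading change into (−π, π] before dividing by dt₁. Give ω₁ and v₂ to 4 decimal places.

ω₁ = -5.2360, v₂ = 5.0000

heading to target = atan2(5−2.5, 3−3) = 1.5708
Δθ = wrap(1.5708 − -2.0944) = -2.6180; ω₁ = Δθ/dt₁ = -5.2360
distance = √((3−3)² + (5−2.5)²) = 2.5000; v₂ = distance/dt₂ = 5.0000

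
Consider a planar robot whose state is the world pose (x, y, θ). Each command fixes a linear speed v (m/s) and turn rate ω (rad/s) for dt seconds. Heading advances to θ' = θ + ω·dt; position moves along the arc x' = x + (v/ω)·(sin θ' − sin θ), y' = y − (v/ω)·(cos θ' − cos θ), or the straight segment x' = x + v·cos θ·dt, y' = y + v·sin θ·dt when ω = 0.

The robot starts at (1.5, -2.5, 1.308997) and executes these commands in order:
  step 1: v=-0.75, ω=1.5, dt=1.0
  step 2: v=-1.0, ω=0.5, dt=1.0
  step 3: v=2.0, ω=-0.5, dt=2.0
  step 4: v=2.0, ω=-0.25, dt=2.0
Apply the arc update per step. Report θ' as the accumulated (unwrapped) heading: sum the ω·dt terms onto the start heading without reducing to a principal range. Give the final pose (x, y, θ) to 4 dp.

step 1: θ'=2.8090 (R=-0.5000) → pose (1.8197, -3.1020, 2.8090)
step 2: θ'=3.3090 (R=-2.0000) → pose (2.8060, -3.1837, 3.3090)
step 3: θ'=2.3090 (R=-4.0000) → pose (-0.8193, -1.9314, 2.3090)
step 4: θ'=1.8090 (R=-8.0000) → pose (-2.6759, 1.5646, 1.8090)

(-2.6759, 1.5646, 1.8090)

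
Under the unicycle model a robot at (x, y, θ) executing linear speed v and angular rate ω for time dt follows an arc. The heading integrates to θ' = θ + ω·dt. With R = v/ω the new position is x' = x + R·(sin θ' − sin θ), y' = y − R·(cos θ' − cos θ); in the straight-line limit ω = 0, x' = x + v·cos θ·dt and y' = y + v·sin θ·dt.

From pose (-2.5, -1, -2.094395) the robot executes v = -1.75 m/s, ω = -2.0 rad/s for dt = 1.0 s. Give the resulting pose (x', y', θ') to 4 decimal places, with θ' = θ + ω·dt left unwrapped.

θ' = -2.0944 + -2.0·1.0 = -4.0944
R = v/ω = -1.75/-2.0 = 0.8750
x' = -2.5 + 0.8750·(sin -4.0944 − sin -2.0944) = -1.0291
y' = -1 − 0.8750·(cos -4.0944 − cos -2.0944) = -0.9305

(-1.0291, -0.9305, -4.0944)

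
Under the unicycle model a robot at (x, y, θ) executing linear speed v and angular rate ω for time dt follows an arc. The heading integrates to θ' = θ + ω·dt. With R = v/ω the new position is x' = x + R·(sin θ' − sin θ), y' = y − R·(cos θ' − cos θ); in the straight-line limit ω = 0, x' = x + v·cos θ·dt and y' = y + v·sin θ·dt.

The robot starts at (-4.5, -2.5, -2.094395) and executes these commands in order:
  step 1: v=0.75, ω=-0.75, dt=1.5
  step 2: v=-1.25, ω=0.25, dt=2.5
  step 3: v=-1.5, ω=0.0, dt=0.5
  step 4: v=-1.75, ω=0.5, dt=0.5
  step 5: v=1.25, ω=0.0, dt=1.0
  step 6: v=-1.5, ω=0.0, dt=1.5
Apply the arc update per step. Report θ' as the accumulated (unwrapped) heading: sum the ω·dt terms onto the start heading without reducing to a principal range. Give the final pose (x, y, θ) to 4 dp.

(-0.4316, -0.6330, -2.3444)

step 1: θ'=-3.2194 (R=-1.0000) → pose (-5.4437, -2.9970, -3.2194)
step 2: θ'=-2.5944 (R=-5.0000) → pose (-2.4536, -2.2820, -2.5944)
step 3: θ'=-2.5944 (straight) → pose (-1.8132, -1.8918, -2.5944)
step 4: θ'=-2.3444 (R=-3.5000) → pose (-1.1303, -1.3484, -2.3444)
step 5: θ'=-2.3444 (straight) → pose (-2.0037, -2.2426, -2.3444)
step 6: θ'=-2.3444 (straight) → pose (-0.4316, -0.6330, -2.3444)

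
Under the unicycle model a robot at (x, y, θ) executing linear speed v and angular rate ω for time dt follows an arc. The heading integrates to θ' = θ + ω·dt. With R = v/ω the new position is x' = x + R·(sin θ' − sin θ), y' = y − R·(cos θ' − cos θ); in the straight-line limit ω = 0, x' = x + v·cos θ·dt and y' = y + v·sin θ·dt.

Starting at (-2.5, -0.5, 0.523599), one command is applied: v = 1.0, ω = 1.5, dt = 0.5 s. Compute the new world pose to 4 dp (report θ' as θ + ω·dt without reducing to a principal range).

(-2.1959, -0.1179, 1.2736)

θ' = 0.5236 + 1.5·0.5 = 1.2736
R = v/ω = 1.0/1.5 = 0.6667
x' = -2.5 + 0.6667·(sin 1.2736 − sin 0.5236) = -2.1959
y' = -0.5 − 0.6667·(cos 1.2736 − cos 0.5236) = -0.1179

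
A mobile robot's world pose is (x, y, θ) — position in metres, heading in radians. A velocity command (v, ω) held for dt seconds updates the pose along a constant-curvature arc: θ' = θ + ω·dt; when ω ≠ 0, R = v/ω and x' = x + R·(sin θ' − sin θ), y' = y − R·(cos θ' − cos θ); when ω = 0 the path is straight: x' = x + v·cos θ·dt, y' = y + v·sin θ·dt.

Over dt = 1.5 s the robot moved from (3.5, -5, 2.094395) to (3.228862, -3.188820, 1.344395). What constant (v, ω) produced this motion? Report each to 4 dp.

Δθ = 1.344395 − 2.094395 = -0.750000
ω = Δθ/dt = -0.750000/1.5 = -0.5000
R = −Δy/(cos θ' − cos θ) = -2.5000
v = R·ω = -2.5000·-0.5000 = 1.2500

v = 1.2500, ω = -0.5000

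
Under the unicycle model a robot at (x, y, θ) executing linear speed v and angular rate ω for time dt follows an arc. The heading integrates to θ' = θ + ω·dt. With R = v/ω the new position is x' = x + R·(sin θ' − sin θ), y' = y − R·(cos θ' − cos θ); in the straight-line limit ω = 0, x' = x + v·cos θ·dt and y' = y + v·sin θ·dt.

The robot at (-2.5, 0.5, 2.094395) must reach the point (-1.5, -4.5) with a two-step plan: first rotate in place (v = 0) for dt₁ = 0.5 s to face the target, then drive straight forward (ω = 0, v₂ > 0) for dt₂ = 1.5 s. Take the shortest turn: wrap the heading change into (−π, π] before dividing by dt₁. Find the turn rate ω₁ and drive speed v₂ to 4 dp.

heading to target = atan2(-4.5−0.5, -1.5−-2.5) = -1.3734
Δθ = wrap(-1.3734 − 2.0944) = 2.8154; ω₁ = Δθ/dt₁ = 5.6308
distance = √((-1.5−-2.5)² + (-4.5−0.5)²) = 5.0990; v₂ = distance/dt₂ = 3.3993

ω₁ = 5.6308, v₂ = 3.3993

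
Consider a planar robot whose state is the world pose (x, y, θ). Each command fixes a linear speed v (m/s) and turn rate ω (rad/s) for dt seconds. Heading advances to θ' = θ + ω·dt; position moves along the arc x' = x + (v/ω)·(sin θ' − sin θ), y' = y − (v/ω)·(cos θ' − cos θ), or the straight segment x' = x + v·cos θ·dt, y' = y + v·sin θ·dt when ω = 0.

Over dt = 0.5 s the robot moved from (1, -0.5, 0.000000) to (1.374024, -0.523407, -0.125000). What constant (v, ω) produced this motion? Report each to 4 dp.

v = 0.7500, ω = -0.2500

Δθ = -0.125000 − 0.000000 = -0.125000
ω = Δθ/dt = -0.125000/0.5 = -0.2500
R = Δx/(sin θ' − sin θ) = -3.0000
v = R·ω = -3.0000·-0.2500 = 0.7500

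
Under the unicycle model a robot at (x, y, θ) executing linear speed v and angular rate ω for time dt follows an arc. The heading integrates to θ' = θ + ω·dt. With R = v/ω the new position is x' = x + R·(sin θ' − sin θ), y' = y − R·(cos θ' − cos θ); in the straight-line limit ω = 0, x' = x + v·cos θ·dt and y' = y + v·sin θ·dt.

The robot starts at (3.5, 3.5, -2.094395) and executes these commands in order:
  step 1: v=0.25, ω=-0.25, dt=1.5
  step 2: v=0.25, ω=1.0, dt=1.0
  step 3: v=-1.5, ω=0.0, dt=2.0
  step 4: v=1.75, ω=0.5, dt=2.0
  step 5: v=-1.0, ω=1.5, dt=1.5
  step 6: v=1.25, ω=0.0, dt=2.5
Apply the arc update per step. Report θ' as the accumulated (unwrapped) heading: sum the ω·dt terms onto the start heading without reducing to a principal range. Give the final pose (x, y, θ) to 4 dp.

(3.1543, 5.5371, 1.7806)

step 1: θ'=-2.4694 (R=-1.0000) → pose (3.2567, 3.2175, -2.4694)
step 2: θ'=-1.4694 (R=0.2500) → pose (3.1636, 2.9966, -1.4694)
step 3: θ'=-1.4694 (straight) → pose (2.8600, 5.9812, -1.4694)
step 4: θ'=-0.4694 (R=3.5000) → pose (4.7588, 3.2141, -0.4694)
step 5: θ'=1.7806 (R=-0.6667) → pose (3.8052, 2.4807, 1.7806)
step 6: θ'=1.7806 (straight) → pose (3.1543, 5.5371, 1.7806)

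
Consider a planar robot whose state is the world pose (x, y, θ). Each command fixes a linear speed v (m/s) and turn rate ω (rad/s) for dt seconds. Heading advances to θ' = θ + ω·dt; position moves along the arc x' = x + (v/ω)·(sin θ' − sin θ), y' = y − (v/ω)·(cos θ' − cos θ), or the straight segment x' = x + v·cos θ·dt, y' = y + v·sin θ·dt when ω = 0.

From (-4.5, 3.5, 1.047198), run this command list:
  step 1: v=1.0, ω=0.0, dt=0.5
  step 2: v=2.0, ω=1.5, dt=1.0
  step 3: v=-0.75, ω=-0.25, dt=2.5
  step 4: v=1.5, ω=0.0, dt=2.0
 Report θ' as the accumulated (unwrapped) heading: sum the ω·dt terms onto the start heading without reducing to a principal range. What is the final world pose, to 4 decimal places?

step 1: θ'=1.0472 (straight) → pose (-4.2500, 3.9330, 1.0472)
step 2: θ'=2.5472 (R=1.3333) → pose (-4.6580, 5.7043, 2.5472)
step 3: θ'=1.9222 (R=3.0000) → pose (-3.5214, 4.2515, 1.9222)
step 4: θ'=1.9222 (straight) → pose (-4.5540, 7.0682, 1.9222)

(-4.5540, 7.0682, 1.9222)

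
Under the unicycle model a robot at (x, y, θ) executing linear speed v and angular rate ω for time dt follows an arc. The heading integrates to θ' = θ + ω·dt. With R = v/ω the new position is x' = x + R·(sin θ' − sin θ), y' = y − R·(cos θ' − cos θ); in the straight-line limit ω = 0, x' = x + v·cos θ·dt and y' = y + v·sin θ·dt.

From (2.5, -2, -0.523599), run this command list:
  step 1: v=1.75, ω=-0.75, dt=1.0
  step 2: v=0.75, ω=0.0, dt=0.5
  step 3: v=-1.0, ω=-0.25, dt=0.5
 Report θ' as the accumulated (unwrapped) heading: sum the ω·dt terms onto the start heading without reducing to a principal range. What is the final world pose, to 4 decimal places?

(3.5580, -3.2100, -1.3986)

step 1: θ'=-1.2736 (R=-2.3333) → pose (3.5644, -3.3374, -1.2736)
step 2: θ'=-1.2736 (straight) → pose (3.6742, -3.6960, -1.2736)
step 3: θ'=-1.3986 (R=4.0000) → pose (3.5580, -3.2100, -1.3986)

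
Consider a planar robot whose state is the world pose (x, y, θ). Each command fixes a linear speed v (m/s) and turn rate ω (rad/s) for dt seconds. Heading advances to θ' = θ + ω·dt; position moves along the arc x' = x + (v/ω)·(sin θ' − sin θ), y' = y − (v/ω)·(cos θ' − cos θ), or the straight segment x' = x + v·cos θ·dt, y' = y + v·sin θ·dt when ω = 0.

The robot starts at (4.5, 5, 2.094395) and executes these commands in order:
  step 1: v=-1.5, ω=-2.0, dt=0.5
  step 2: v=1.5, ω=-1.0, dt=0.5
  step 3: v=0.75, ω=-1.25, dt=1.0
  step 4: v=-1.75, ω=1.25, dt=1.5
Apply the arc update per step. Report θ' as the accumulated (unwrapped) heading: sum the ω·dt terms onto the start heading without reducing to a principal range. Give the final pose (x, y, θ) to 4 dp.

step 1: θ'=1.0944 (R=0.7500) → pose (4.5170, 4.2811, 1.0944)
step 2: θ'=0.5944 (R=-1.5000) → pose (5.0099, 4.8359, 0.5944)
step 3: θ'=-0.6556 (R=-0.6000) → pose (5.7117, 4.8144, -0.6556)
step 4: θ'=1.2194 (R=-1.4000) → pose (3.5438, 4.1866, 1.2194)

(3.5438, 4.1866, 1.2194)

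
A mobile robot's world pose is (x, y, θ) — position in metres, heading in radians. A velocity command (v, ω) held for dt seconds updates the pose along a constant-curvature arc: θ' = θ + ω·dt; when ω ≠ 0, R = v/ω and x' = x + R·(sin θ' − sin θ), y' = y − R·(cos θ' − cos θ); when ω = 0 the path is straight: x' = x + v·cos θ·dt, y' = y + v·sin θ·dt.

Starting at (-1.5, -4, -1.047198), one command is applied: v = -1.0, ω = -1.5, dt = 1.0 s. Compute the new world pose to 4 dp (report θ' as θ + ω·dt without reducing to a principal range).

(-1.2960, -3.1143, -2.5472)

θ' = -1.0472 + -1.5·1.0 = -2.5472
R = v/ω = -1.0/-1.5 = 0.6667
x' = -1.5 + 0.6667·(sin -2.5472 − sin -1.0472) = -1.2960
y' = -4 − 0.6667·(cos -2.5472 − cos -1.0472) = -3.1143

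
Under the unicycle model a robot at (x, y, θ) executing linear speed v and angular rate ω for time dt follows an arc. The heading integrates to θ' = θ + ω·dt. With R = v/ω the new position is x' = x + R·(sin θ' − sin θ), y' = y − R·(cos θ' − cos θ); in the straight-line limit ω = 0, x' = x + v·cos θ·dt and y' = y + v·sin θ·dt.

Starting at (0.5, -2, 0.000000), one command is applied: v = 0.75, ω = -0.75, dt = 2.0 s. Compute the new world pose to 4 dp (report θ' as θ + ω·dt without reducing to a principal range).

(1.4975, -2.9293, -1.5000)

θ' = 0.0000 + -0.75·2.0 = -1.5000
R = v/ω = 0.75/-0.75 = -1.0000
x' = 0.5 + -1.0000·(sin -1.5000 − sin 0.0000) = 1.4975
y' = -2 − -1.0000·(cos -1.5000 − cos 0.0000) = -2.9293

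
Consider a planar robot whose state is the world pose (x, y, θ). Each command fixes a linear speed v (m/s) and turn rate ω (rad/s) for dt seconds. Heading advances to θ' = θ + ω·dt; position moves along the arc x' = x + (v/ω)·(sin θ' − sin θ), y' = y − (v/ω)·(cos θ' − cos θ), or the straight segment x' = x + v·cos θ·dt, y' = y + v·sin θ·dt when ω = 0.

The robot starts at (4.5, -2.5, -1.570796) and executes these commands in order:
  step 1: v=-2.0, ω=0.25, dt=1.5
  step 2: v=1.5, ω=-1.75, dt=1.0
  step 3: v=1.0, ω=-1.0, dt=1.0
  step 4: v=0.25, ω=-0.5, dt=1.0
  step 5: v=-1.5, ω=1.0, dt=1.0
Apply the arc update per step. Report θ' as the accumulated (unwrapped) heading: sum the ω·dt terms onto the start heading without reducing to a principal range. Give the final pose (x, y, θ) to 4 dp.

(3.2739, -1.2582, -3.4458)

step 1: θ'=-1.1958 (R=-8.0000) → pose (3.9441, 0.4302, -1.1958)
step 2: θ'=-2.9458 (R=-0.8571) → pose (3.3132, -0.7245, -2.9458)
step 3: θ'=-3.9458 (R=-1.0000) → pose (2.3984, -0.4373, -3.9458)
step 4: θ'=-4.4458 (R=-0.5000) → pose (2.2762, -0.2222, -4.4458)
step 5: θ'=-3.4458 (R=-1.5000) → pose (3.2739, -1.2582, -3.4458)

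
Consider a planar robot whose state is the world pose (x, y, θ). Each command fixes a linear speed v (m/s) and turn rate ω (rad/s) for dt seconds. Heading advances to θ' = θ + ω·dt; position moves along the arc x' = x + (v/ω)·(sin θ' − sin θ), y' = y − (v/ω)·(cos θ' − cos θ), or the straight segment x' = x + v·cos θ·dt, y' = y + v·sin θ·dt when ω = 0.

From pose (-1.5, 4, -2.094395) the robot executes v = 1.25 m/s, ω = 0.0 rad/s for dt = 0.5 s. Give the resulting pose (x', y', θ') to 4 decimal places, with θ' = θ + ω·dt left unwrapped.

θ' = -2.0944 + 0.0·0.5 = -2.0944
ω = 0 → straight: x' = -1.5 + 1.25·cos(-2.0944)·0.5 = -1.8125
y' = 4 + 1.25·sin(-2.0944)·0.5 = 3.4587

(-1.8125, 3.4587, -2.0944)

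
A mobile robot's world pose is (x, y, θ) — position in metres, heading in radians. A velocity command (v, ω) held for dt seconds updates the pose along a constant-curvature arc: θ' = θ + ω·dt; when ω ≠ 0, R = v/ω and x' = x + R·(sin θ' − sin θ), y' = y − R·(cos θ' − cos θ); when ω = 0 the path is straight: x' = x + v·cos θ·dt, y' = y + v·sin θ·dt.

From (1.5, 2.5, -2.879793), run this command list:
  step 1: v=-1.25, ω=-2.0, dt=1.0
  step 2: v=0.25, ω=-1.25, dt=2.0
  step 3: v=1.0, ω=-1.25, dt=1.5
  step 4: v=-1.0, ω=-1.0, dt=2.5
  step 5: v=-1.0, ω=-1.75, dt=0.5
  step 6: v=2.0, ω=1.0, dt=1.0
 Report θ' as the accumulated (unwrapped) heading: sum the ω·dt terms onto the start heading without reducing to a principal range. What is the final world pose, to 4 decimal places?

(4.2584, -0.3436, -11.6298)

step 1: θ'=-4.8798 (R=0.6250) → pose (2.2780, 1.7922, -4.8798)
step 2: θ'=-7.3798 (R=-0.2000) → pose (2.6532, 1.8502, -7.3798)
step 3: θ'=-9.2548 (R=-0.8000) → pose (2.0768, 0.6964, -9.2548)
step 4: θ'=-11.7548 (R=1.0000) → pose (2.9713, -0.9775, -11.7548)
step 5: θ'=-12.6298 (R=0.5714) → pose (2.5206, -1.1545, -12.6298)
step 6: θ'=-11.6298 (R=2.0000) → pose (4.2584, -0.3436, -11.6298)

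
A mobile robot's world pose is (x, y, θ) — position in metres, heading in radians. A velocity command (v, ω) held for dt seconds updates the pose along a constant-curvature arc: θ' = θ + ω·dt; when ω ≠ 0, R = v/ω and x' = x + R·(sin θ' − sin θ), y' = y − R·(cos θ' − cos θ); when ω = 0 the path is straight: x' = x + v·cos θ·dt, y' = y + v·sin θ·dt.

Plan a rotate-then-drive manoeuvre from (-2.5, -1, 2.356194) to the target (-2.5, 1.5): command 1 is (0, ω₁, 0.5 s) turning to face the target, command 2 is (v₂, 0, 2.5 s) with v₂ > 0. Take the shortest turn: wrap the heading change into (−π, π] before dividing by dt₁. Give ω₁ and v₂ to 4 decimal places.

ω₁ = -1.5708, v₂ = 1.0000

heading to target = atan2(1.5−-1, -2.5−-2.5) = 1.5708
Δθ = wrap(1.5708 − 2.3562) = -0.7854; ω₁ = Δθ/dt₁ = -1.5708
distance = √((-2.5−-2.5)² + (1.5−-1)²) = 2.5000; v₂ = distance/dt₂ = 1.0000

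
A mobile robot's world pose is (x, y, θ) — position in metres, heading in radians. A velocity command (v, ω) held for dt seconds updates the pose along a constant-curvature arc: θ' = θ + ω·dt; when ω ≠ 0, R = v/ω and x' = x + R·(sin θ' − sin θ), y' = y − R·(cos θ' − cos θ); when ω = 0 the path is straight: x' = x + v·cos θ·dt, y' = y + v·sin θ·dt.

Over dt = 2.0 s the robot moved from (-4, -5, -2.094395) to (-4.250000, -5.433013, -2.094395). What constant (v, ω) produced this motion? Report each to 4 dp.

v = 0.2500, ω = 0.0000

Δθ = -2.094395 − -2.094395 = 0.000000
ω = Δθ/dt = 0.000000/2.0 = 0.0000
ω = 0 → v = (Δx·cos θ + Δy·sin θ)/dt = 0.2500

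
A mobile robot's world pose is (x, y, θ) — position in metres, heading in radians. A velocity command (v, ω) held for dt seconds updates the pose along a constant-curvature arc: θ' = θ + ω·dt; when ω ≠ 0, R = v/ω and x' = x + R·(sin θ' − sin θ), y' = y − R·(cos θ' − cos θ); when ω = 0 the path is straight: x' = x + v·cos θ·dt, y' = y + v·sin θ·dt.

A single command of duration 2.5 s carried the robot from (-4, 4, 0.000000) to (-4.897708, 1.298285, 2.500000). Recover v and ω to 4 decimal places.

v = -1.5000, ω = 1.0000

Δθ = 2.500000 − 0.000000 = 2.500000
ω = Δθ/dt = 2.500000/2.5 = 1.0000
R = −Δy/(cos θ' − cos θ) = -1.5000
v = R·ω = -1.5000·1.0000 = -1.5000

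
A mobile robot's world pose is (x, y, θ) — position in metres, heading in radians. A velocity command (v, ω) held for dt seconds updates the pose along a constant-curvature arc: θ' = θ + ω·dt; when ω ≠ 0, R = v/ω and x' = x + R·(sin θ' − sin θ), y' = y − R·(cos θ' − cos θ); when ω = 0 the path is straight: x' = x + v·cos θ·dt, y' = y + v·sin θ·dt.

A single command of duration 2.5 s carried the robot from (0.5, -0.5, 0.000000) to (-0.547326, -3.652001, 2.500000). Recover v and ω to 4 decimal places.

v = -1.7500, ω = 1.0000

Δθ = 2.500000 − 0.000000 = 2.500000
ω = Δθ/dt = 2.500000/2.5 = 1.0000
R = −Δy/(cos θ' − cos θ) = -1.7500
v = R·ω = -1.7500·1.0000 = -1.7500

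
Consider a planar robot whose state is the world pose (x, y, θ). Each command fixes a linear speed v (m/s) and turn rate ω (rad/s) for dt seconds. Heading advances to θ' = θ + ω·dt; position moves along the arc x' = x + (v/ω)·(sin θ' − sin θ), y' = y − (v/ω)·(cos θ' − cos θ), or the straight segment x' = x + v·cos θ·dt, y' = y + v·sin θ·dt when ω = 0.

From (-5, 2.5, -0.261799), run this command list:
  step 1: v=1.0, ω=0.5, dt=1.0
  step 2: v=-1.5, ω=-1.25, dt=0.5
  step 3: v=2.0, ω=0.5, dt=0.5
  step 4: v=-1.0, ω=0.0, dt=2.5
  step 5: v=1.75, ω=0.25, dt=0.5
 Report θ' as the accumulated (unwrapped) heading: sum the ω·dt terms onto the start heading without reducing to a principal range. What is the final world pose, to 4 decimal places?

step 1: θ'=0.2382 (R=2.0000) → pose (-4.0105, 2.4883, 0.2382)
step 2: θ'=-0.3868 (R=1.2000) → pose (-4.7463, 2.5431, -0.3868)
step 3: θ'=-0.1368 (R=4.0000) → pose (-3.7829, 2.2849, -0.1368)
step 4: θ'=-0.1368 (straight) → pose (-6.2595, 2.6259, -0.1368)
step 5: θ'=-0.0118 (R=7.0000) → pose (-5.3875, 2.5610, -0.0118)

(-5.3875, 2.5610, -0.0118)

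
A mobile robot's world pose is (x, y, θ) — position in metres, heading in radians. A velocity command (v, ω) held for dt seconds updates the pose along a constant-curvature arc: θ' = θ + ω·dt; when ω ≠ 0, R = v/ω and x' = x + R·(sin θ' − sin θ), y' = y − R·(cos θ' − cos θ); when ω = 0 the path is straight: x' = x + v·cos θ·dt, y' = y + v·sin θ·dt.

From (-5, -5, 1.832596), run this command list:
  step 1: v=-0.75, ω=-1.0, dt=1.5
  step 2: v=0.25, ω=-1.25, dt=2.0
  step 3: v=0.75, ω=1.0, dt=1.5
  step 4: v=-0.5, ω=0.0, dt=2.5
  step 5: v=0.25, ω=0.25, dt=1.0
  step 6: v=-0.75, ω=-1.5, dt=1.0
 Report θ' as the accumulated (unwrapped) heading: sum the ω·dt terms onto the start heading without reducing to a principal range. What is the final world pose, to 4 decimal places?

(-6.1284, -5.9430, -1.9174)

step 1: θ'=0.3326 (R=0.7500) → pose (-5.4796, -5.9030, 0.3326)
step 2: θ'=-2.1674 (R=-0.2000) → pose (-5.2488, -6.2044, -2.1674)
step 3: θ'=-0.6674 (R=0.7500) → pose (-5.0926, -7.2149, -0.6674)
step 4: θ'=-0.6674 (straight) → pose (-6.0744, -6.4412, -0.6674)
step 5: θ'=-0.4174 (R=1.0000) → pose (-5.8608, -6.5699, -0.4174)
step 6: θ'=-1.9174 (R=0.5000) → pose (-6.1284, -5.9430, -1.9174)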